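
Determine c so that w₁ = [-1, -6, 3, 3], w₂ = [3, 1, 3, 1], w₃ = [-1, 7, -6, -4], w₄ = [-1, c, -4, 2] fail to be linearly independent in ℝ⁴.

c = 19/3

Dependence holds iff the 4×4 matrix [w₁ w₂ w₃ w₄] is singular.
The determinant works out to 38 - 6*c.
Solving 38 - 6*c = 0 yields c = 19/3.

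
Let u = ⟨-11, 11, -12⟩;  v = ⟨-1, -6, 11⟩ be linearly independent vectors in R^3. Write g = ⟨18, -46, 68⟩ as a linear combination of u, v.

Set up the augmented matrix [u | v | g] and row-reduce.
The system has the unique solution (c₁, c₂) = (-2, 4).

g = -2u + 4v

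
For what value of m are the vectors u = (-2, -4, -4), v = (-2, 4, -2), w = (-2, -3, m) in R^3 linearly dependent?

The vectors are dependent exactly when the determinant of the matrix with rows u, v, w vanishes.
The determinant works out to -16*m - 60.
Solving -16*m - 60 = 0 yields m = -15/4.

m = -15/4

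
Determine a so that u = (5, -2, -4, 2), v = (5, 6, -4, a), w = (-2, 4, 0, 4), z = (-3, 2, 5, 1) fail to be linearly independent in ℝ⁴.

The vectors are dependent exactly when the determinant of the matrix with rows u, v, w, z vanishes.
Cofactor expansion gives det = 48*a - 736.
This vanishes exactly when a = 46/3.

a = 46/3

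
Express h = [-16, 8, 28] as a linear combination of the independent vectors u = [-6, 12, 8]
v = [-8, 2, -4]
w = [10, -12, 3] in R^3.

Set up the augmented matrix [u | v | w | h] and row-reduce.
Row-reducing the augmented matrix gives the unique coefficients (a₁, a₂, a₃) = (4, 4, 4).

h = 4u + 4v + 4w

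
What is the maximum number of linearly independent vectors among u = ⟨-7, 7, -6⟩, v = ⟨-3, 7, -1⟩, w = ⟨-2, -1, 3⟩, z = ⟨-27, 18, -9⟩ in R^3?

Apply Gaussian elimination to the matrix whose rows are u, v, w, z.
There are 3 pivot columns, so rank = 3.
(With 4 elements in a 3-dimensional space the rank is at most 3.)

3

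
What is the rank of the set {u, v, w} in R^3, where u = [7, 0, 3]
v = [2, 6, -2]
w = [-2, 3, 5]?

Put the 3×3 matrix [u|v|w] into echelon form.
The echelon form has 3 nonzero rows, so the rank is 3.

3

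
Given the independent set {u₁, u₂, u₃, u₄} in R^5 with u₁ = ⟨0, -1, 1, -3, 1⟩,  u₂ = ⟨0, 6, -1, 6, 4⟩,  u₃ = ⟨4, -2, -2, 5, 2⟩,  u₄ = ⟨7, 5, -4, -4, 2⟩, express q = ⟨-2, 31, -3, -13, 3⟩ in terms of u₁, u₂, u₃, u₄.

Since u₁, u₂, u₃, u₄ are independent, the coefficients expressing q are uniquely determined by a linear system.
Back-substitution yields (c₁, …, c₄) = (-1, 2, -4, 2).

q = -u₁ + 2u₂ - 4u₃ + 2u₄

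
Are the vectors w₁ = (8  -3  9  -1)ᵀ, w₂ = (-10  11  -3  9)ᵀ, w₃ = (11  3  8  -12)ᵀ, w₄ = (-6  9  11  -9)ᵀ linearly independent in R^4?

linearly independent

Place the vectors as rows of a 4×4 matrix and reduce to echelon form.
The reduction yields 4 nonzero rows, so the rank is 4.
Since rank = 4 (the number of vectors), the set is linearly independent.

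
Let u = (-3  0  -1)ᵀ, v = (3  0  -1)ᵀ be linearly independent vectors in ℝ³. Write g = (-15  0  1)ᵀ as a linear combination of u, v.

Write g = a₁u + a₂v and equate components.
Row-reducing the augmented matrix gives the unique coefficients (a₁, a₂) = (2, -3).

g = 2u - 3v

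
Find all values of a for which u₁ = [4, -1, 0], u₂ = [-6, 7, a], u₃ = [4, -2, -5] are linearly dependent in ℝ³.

a = 55/2

Dependence holds iff the 3×3 matrix [u₁ u₂ u₃] is singular.
The determinant works out to 4*a - 110.
This vanishes exactly when a = 55/2.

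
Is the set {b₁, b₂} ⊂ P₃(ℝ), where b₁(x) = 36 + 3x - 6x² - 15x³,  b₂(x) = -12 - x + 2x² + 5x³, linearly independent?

linearly dependent

Write each element as a coordinate vector in ℝ⁴ using {1, x, …, x³}.
Place the vectors as rows of a 2×4 matrix and reduce to echelon form.
The reduction yields 1 nonzero row, so the rank is 1.
Since rank 1 < 2, the set is linearly dependent.
Indeed b₁ + 3b₂ = 0.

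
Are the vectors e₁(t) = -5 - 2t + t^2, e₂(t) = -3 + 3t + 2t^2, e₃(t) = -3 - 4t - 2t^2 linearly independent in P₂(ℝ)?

linearly independent

Take coordinates with respect to the standard basis {1, t, t^2}.
Row-reduce the matrix whose columns are e₁, e₂, e₃.
The reduction yields 3 nonzero rows, so the rank is 3.
Since rank = 3 (the number of vectors), the set is linearly independent.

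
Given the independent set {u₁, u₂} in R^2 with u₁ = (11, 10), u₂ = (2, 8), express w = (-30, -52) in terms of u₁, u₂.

Since u₁, u₂ are independent, the coefficients expressing w are uniquely determined by a linear system.
Row-reducing the augmented matrix gives the unique coefficients (c₁, c₂) = (-2, -4).

w = -2u₁ - 4u₂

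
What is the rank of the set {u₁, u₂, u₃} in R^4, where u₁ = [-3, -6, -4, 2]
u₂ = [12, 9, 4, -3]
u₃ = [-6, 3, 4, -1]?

Row-reduce the 3×4 matrix with these as rows.
The echelon form has 2 nonzero rows, so the rank is 2.

rank 2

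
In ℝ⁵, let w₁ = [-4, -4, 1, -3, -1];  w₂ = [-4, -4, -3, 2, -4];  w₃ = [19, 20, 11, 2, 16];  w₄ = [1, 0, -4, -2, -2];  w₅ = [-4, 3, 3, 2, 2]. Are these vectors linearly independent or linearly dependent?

Place the vectors as rows of a 5×5 matrix and reduce to echelon form.
The reduction yields 4 nonzero rows, so the rank is 4.
Since rank 4 < 5, the set is linearly dependent.
Indeed 2w₁ + 3w₂ + w₃ + w₄ = 0.

linearly dependent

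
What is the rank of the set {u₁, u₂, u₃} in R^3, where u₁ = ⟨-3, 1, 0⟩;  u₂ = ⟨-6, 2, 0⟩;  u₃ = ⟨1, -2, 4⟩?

Put the 3×3 matrix [u₁|u₂|u₃] into echelon form.
There are 2 pivot columns, so rank = 2.

2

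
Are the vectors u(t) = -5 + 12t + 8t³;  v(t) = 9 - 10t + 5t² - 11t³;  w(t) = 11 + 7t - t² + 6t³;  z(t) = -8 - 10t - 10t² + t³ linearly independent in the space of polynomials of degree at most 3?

Take coordinates with respect to the standard basis {1, t, …, t³}.
Place the vectors as rows of a 4×4 matrix and reduce to echelon form.
The reduction yields 4 nonzero rows, so the rank is 4.
Since rank = 4 (the number of vectors), the set is linearly independent.

linearly independent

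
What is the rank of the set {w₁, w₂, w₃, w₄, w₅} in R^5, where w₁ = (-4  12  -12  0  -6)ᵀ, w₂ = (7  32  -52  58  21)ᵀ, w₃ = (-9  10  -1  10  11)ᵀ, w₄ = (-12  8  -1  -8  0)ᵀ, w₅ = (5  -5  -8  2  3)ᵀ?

Apply Gaussian elimination to the matrix whose rows are w₁, w₂, w₃, w₄, w₅.
Exactly 4 pivots survive; hence the rank is 4.

rank 4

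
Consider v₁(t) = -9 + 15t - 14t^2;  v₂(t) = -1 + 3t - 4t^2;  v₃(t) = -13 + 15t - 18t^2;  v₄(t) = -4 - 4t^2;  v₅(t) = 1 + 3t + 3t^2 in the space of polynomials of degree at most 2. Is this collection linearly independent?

linearly dependent

Write each element as a coordinate vector in ℝ³ using {1, t, t^2}.
There are 5 vectors in a 3-dimensional space, so they cannot be linearly independent.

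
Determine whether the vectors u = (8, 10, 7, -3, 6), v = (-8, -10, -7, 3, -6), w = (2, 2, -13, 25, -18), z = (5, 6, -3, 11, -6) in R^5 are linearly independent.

Row-reduce the matrix whose columns are u, v, w, z.
The reduction yields 2 nonzero rows, so the rank is 2.
Since rank 2 < 4, the set is linearly dependent.

linearly dependent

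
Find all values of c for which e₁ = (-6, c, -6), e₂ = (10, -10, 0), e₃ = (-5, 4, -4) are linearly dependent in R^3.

The vectors are dependent exactly when the determinant of the matrix with rows e₁, e₂, e₃ vanishes.
Expanding, det = 40*c - 180.
Setting this to zero gives c = 9/2.

c = 9/2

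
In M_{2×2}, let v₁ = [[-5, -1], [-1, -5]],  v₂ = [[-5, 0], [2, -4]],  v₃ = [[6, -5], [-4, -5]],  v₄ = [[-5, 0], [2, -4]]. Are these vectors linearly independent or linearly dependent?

Write each element as a coordinate vector in ℝ⁴ using {E₁₁, E₁₂, E₂₁, E₂₂}.
Two of the vectors are equal, giving an immediate dependence.

linearly dependent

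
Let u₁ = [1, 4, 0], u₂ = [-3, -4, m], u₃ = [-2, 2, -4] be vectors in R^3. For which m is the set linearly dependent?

m = -16/5

The set is linearly dependent precisely when det[u₁; u₂; u₃] = 0.
Cofactor expansion gives det = -10*m - 32.
Solving -10*m - 32 = 0 yields m = -16/5.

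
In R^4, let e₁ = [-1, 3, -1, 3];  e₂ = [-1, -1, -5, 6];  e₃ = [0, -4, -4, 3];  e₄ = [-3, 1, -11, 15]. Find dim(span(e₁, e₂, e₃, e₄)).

2

Row-reduce the 4×4 matrix with these as rows.
Exactly 2 pivots survive; hence the rank is 2.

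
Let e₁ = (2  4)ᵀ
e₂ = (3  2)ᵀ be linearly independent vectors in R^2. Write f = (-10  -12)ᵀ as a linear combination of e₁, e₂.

f = -2e₁ - 2e₂

Write f = a₁e₁ + a₂e₂ and equate components.
Row-reducing the augmented matrix gives the unique coefficients (a₁, a₂) = (-2, -2).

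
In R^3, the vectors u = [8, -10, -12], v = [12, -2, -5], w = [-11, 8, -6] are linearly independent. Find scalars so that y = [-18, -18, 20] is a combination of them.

Write y = α₁u + … + α₃w and equate components.
The system has the unique solution (α₁, α₂, α₃) = (1, -4, -2).

y = u - 4v - 2w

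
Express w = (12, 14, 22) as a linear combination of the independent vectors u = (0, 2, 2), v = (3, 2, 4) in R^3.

Set up the augmented matrix [u | v | w] and row-reduce.
The system has the unique solution (c₁, c₂) = (3, 4).

w = 3u + 4v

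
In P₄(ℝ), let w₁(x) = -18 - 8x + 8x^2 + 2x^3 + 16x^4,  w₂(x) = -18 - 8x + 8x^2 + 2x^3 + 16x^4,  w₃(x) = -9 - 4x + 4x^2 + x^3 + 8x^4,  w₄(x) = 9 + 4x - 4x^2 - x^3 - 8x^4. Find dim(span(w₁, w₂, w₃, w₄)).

Use coordinates relative to {1, x, …, x^4}.
Form the matrix with w₁, w₂, w₃, w₄ as columns and reduce.
Reduction leaves 1 leading entry, giving rank 1.

dim = 1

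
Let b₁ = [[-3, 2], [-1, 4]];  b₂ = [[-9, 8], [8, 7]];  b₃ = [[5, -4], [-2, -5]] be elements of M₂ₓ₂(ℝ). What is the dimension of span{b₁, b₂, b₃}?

2

Represent each element by its coordinate vector in ℝ⁴.
Form the matrix with b₁, b₂, b₃ as columns and reduce.
The echelon form has 2 nonzero rows, so the rank is 2.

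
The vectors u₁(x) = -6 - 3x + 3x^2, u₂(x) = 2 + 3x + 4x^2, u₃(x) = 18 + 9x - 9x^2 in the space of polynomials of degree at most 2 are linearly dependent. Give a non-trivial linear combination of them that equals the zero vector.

Take coordinates with respect to {1, x, x^2}.
Row-reduce the matrix with u₁, u₂, u₃ as columns; the null space gives the coefficients.
One solution (up to scaling) is (3, 0, 1).

3u₁ + u₃ = 0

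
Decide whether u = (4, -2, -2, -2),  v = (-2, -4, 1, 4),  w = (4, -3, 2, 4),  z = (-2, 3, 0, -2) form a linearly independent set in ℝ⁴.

linearly independent

The matrix [u|v|w|z] has determinant 36.
A nonzero determinant means the columns are linearly independent.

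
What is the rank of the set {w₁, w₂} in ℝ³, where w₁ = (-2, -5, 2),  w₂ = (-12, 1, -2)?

Put the 3×2 matrix [w₁|w₂] into echelon form.
Reduction leaves 2 leading entries, giving rank 2.

rank 2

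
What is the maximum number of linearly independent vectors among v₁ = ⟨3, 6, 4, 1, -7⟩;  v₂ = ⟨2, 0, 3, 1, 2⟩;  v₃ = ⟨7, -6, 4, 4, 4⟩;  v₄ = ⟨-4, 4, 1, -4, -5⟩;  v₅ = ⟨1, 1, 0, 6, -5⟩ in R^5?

5

Put the 5×5 matrix [v₁|v₂|v₃|v₄|v₅] into echelon form.
Reduction leaves 5 leading entries, giving rank 5.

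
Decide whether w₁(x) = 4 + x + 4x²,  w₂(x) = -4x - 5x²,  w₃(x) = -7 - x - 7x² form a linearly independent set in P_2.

Take coordinates with respect to the standard basis {1, x, x²}.
Form the 3×3 matrix with these as columns; its determinant is 15.
A nonzero determinant means the columns are linearly independent.

linearly independent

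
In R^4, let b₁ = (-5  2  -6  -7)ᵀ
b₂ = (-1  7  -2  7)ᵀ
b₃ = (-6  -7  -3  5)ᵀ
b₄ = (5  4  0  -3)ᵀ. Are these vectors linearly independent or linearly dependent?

linearly independent

Form the 4×4 matrix with these as columns; its determinant is -2632.
A nonzero determinant means the columns are linearly independent.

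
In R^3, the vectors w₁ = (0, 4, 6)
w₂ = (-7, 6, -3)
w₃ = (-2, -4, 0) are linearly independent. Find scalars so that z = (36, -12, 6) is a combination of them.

Since w₁, w₂, w₃ are independent, the coefficients expressing z are uniquely determined by a linear system.
The system has the unique solution (c₁, c₂, c₃) = (-1, -4, -4).

z = -w₁ - 4w₂ - 4w₃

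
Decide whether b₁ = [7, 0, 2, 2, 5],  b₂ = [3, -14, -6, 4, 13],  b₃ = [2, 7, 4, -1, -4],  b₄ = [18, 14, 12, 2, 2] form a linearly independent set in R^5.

Place the vectors as rows of a 4×5 matrix and reduce to echelon form.
The reduction yields 2 nonzero rows, so the rank is 2.
Since rank 2 < 4, the set is linearly dependent.

linearly dependent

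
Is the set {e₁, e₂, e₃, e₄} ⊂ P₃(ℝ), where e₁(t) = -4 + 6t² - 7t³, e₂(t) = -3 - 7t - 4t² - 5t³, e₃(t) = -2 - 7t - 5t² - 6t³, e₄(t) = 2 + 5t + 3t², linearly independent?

Take coordinates with respect to the standard basis {1, t, …, t³}.
Form the 4×4 matrix with these as columns; its determinant is -52.
A nonzero determinant means the columns are linearly independent.

linearly independent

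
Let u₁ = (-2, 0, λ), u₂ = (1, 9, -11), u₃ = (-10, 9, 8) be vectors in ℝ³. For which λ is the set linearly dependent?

λ = 38/11

The vectors are dependent exactly when the determinant of the matrix with rows u₁, u₂, u₃ vanishes.
The determinant works out to 99*λ - 342.
Solving 99*λ - 342 = 0 yields λ = 38/11.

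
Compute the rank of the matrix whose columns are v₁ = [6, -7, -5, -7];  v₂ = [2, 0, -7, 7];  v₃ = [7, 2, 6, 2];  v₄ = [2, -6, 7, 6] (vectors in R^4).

Row-reduce the 4×4 matrix with these as rows.
Exactly 4 pivots survive; hence the rank is 4.

rank 4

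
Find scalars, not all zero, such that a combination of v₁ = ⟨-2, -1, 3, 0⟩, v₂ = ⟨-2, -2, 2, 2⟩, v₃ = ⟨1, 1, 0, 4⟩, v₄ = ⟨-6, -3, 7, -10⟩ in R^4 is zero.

Set up α₁v₁ + … + α₄v₄ = 0 and solve the homogeneous system.
A generator of the null space is (3, -1, -2, -1).

3v₁ - v₂ - 2v₃ - v₄ = 0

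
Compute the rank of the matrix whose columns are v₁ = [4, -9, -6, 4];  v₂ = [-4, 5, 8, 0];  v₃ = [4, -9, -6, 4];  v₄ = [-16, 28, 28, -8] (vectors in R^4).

Put the 4×4 matrix [v₁|v₂|v₃|v₄] into echelon form.
The echelon form has 2 nonzero rows, so the rank is 2.

2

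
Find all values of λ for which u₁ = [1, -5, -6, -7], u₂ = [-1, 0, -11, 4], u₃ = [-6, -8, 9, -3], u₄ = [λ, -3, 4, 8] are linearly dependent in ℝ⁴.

λ = -8

The set is linearly dependent precisely when det[u₁; u₂; u₃; u₄] = 0.
Cofactor expansion gives det = -823*λ - 6584.
Solving -823*λ - 6584 = 0 yields λ = -8.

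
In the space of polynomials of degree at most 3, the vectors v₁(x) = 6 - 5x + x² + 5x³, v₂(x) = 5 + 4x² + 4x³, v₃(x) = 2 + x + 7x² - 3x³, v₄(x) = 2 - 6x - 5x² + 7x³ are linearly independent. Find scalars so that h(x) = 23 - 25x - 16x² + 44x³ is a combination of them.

Identify each element with its coordinate vector in ℝ⁴ via {1, x, …, x³}.
Solve the system with v₁, v₂, v₃, v₄ as columns and h as the right-hand side.
Back-substitution yields (a₁, …, a₄) = (1, 3, -2, 3).

h = v₁ + 3v₂ - 2v₃ + 3v₄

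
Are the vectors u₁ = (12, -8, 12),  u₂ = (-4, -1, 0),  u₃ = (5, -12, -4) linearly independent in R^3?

linearly independent

Row-reduce the matrix whose columns are u₁, u₂, u₃.
The reduction yields 3 nonzero rows, so the rank is 3.
Since rank = 3 (the number of vectors), the set is linearly independent.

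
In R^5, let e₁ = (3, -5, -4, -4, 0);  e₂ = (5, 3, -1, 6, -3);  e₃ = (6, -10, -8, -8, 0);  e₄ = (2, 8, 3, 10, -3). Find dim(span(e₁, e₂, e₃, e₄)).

Apply Gaussian elimination to the matrix whose rows are e₁, e₂, e₃, e₄.
Reduction leaves 2 leading entries, giving rank 2.

dim = 2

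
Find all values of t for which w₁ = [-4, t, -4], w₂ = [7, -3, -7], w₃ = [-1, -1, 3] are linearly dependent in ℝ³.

t = 52/7

Dependence holds iff the 3×3 matrix [w₁ w₂ w₃] is singular.
Cofactor expansion gives det = 104 - 14*t.
Setting this to zero gives t = 52/7.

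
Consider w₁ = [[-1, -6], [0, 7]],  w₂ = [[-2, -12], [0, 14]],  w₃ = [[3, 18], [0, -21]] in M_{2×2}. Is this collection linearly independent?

Write each element as a coordinate vector in ℝ⁴ using {E₁₁, E₁₂, E₂₁, E₂₂}.
One vector is a scalar multiple of another, so the set is dependent.

linearly dependent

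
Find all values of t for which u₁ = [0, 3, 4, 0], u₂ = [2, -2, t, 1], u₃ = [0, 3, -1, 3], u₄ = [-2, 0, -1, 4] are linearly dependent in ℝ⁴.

The set is linearly dependent precisely when det[u₁; u₂; u₃; u₄] = 0.
The determinant works out to 18*t + 180.
This vanishes exactly when t = -10.

t = -10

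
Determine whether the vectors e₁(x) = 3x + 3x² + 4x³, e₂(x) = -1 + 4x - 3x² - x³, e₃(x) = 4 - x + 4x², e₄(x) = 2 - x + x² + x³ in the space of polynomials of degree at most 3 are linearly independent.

Take coordinates with respect to the standard basis {1, x, …, x³}.
Form the 4×4 matrix with these as columns; its determinant is -151.
A nonzero determinant means the columns are linearly independent.

linearly independent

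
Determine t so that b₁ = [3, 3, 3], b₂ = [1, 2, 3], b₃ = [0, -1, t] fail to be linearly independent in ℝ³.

t = -2

The set is linearly dependent precisely when det[b₁; b₂; b₃] = 0.
Cofactor expansion gives det = 3*t + 6.
Setting this to zero gives t = -2.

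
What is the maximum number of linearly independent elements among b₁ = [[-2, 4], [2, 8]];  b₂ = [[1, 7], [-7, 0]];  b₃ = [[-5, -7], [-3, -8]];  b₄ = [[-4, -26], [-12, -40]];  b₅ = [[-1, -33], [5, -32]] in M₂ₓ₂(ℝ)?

3

Use coordinates relative to {E₁₁, E₁₂, E₂₁, E₂₂}.
Form the matrix with b₁, b₂, b₃, b₄, b₅ as columns and reduce.
Reduction leaves 3 leading entries, giving rank 3.
(With 5 elements in a 4-dimensional space the rank is at most 4.)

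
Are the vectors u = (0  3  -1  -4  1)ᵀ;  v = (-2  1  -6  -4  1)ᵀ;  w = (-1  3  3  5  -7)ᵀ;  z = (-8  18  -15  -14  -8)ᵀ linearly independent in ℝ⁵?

Place the vectors as rows of a 4×5 matrix and reduce to echelon form.
The reduction yields 3 nonzero rows, so the rank is 3.
Since rank 3 < 4, the set is linearly dependent.

linearly dependent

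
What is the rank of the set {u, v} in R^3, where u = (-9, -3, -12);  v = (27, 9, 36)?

1

Form the matrix with u, v as columns and reduce.
The echelon form has 1 nonzero row, so the rank is 1.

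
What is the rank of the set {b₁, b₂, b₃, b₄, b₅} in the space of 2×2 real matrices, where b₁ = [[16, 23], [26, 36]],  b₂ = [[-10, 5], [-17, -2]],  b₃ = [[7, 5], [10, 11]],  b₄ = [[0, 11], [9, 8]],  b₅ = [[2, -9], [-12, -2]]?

3

Represent each element by its coordinate vector in ℝ⁴.
Form the matrix with b₁, b₂, b₃, b₄, b₅ as columns and reduce.
There are 3 pivot columns, so rank = 3.
(With 5 elements in a 4-dimensional space the rank is at most 4.)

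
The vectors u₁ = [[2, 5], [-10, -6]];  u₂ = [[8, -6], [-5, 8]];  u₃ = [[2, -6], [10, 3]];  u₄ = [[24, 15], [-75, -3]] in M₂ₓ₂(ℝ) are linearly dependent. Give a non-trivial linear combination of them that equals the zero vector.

3u₁ + 3u₂ - 3u₃ - u₄ = 0

Write each element as a vector in ℝ⁴ using {E₁₁, E₁₂, E₂₁, E₂₂}.
Write the vectors as columns of a matrix and find a nonzero vector in its null space.
One solution (up to scaling) is (3, 3, -3, -1).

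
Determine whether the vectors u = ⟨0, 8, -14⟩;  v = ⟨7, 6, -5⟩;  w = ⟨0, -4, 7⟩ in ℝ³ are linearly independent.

linearly dependent

Form the 3×3 matrix with these as columns; its determinant is 0.
A zero determinant means the columns are linearly dependent.
Indeed u + 2w = 0.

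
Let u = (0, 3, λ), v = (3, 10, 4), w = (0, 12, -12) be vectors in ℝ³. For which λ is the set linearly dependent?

The vectors are dependent exactly when the determinant of the matrix with rows u, v, w vanishes.
The determinant works out to 36*λ + 108.
This vanishes exactly when λ = -3.

λ = -3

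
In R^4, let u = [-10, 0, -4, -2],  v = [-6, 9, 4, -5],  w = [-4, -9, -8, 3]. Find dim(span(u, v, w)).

dim = 2

Form the matrix with u, v, w as columns and reduce.
The echelon form has 2 nonzero rows, so the rank is 2.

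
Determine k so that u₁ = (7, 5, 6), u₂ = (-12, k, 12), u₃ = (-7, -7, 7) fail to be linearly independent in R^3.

k = -12

Place the vectors as rows of a 3×3 matrix; dependence ⇔ determinant zero.
Expanding, det = 91*k + 1092.
This vanishes exactly when k = -12.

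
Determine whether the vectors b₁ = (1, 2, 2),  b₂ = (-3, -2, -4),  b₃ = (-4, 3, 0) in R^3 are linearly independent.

linearly independent

Place the vectors as rows of a 3×3 matrix and reduce to echelon form.
The reduction yields 3 nonzero rows, so the rank is 3.
Since rank = 3 (the number of vectors), the set is linearly independent.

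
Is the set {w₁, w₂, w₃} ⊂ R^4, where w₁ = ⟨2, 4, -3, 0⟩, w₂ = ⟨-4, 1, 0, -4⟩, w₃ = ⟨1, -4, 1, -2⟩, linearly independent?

linearly independent

Row-reduce the matrix whose columns are w₁, w₂, w₃.
The reduction yields 3 nonzero rows, so the rank is 3.
Since rank = 3 (the number of vectors), the set is linearly independent.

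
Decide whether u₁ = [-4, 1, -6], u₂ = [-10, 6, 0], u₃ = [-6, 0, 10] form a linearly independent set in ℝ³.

Place the vectors as rows of a 3×3 matrix and reduce to echelon form.
The reduction yields 3 nonzero rows, so the rank is 3.
Since rank = 3 (the number of vectors), the set is linearly independent.

linearly independent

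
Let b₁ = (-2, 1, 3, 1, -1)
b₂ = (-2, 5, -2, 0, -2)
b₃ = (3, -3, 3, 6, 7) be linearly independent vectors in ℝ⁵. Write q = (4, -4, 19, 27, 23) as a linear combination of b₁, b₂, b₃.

Solve the system with b₁, b₂, b₃ as columns and q as the right-hand side.
Back-substitution yields (α₁, α₂, α₃) = (3, 1, 4).

q = 3b₁ + b₂ + 4b₃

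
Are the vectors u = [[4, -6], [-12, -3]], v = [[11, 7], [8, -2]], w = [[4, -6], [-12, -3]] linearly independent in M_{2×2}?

linearly dependent

Write each element as a coordinate vector in ℝ⁴ using {E₁₁, E₁₂, E₂₁, E₂₂}.
Two of the vectors are equal, giving an immediate dependence.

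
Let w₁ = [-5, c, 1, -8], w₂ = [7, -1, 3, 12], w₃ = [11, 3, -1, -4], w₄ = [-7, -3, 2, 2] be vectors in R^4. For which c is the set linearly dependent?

c = -9/5

Dependence holds iff the 4×4 matrix [w₁ w₂ w₃ w₄] is singular.
Cofactor expansion gives det = -240*c - 432.
This vanishes exactly when c = -9/5.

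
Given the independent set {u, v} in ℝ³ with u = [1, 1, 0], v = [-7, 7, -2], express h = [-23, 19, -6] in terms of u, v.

h = -2u + 3v

Set up the augmented matrix [u | v | h] and row-reduce.
Back-substitution yields (a₁, a₂) = (-2, 3).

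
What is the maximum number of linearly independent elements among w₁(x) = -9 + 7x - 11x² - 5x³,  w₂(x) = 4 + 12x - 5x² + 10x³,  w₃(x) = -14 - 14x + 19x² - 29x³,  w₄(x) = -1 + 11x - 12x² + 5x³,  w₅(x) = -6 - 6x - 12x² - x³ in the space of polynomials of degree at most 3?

4

Represent each element by its coordinate vector in ℝ⁴.
Put the 4×5 matrix [w₁|w₂|w₃|w₄|w₅] into echelon form.
Exactly 4 pivots survive; hence the rank is 4.
(With 5 elements in a 4-dimensional space the rank is at most 4.)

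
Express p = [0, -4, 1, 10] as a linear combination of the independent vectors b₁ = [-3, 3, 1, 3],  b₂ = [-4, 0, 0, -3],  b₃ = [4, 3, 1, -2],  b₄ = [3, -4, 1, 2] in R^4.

Since b₁, b₂, b₃, b₄ are independent, the coefficients expressing p are uniquely determined by a linear system.
Back-substitution yields (α₁, …, α₄) = (1, -1, -1, 1).

p = b₁ - b₂ - b₃ + b₄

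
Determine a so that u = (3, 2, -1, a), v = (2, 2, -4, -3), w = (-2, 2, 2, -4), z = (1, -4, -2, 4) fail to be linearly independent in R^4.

The vectors are dependent exactly when the determinant of the matrix with rows u, v, w, z vanishes.
Cofactor expansion gives det = 20*a - 62.
Setting this to zero gives a = 31/10.

a = 31/10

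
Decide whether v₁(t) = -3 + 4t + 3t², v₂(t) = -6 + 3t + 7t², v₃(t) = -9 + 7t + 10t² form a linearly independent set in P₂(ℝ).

linearly dependent

Take coordinates with respect to the standard basis {1, t, t²}.
Place the vectors as rows of a 3×3 matrix and reduce to echelon form.
The reduction yields 2 nonzero rows, so the rank is 2.
Since rank 2 < 3, the set is linearly dependent.
Indeed v₁ + v₂ - v₃ = 0.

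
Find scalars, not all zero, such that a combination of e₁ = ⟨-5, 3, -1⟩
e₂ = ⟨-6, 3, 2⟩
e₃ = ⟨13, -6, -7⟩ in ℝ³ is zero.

Solve the homogeneous system with e₁, e₂, e₃ as columns by row-reducing the coefficient matrix.
One solution (up to scaling) is (1, -3, -1).

e₁ - 3e₂ - e₃ = 0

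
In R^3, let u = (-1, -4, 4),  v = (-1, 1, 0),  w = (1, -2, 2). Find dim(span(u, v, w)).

dim = 3

Put the 3×3 matrix [u|v|w] into echelon form.
Reduction leaves 3 leading entries, giving rank 3.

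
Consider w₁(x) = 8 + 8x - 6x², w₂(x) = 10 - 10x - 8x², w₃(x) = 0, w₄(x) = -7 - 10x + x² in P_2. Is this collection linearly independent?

linearly dependent

Write each element as a coordinate vector in ℝ³ using {1, x, x²}.
There are 4 vectors in a 3-dimensional space, so they cannot be linearly independent.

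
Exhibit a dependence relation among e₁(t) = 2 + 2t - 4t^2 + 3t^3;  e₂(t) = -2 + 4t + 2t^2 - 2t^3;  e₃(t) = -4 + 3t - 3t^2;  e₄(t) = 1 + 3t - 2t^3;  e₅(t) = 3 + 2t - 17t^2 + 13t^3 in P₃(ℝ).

Pass to coordinate vectors relative to the basis {1, t, …, t^3}.
Write the vectors as columns of a matrix and find a nonzero vector in its null space.
One solution (up to scaling) is (3, -1, 1, -1, -1).

3e₁ - e₂ + e₃ - e₄ - e₅ = 0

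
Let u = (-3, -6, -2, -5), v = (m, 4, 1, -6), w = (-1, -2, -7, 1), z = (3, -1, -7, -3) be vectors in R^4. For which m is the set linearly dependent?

The vectors are dependent exactly when the determinant of the matrix with rows u, v, w, z vanishes.
The determinant works out to 189*m - 1638.
Solving 189*m - 1638 = 0 yields m = 26/3.

m = 26/3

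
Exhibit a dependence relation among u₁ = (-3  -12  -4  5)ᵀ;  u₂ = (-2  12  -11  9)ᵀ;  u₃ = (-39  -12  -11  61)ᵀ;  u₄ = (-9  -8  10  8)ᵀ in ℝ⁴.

2u₁ + 3u₂ - u₃ + 3u₄ = 0

Solve the homogeneous system with u₁, u₂, u₃, u₄ as columns by row-reducing the coefficient matrix.
One solution (up to scaling) is (2, 3, -1, 3).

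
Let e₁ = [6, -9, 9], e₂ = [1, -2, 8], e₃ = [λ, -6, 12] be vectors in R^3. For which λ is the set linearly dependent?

Place the vectors as rows of a 3×3 matrix; dependence ⇔ determinant zero.
The determinant works out to 198 - 54*λ.
This vanishes exactly when λ = 11/3.

λ = 11/3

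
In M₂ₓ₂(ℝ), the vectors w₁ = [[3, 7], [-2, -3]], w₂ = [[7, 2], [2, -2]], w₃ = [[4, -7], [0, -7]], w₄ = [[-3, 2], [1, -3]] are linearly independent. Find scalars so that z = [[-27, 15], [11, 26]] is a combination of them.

Identify each element with its coordinate vector in ℝ⁴ via {E₁₁, E₁₂, E₂₁, E₂₂}.
Since w₁, w₂, w₃, w₄ are independent, the coefficients expressing z are uniquely determined by a linear system.
Row-reducing the augmented matrix gives the unique coefficients (a₁, …, a₄) = (-3, 1, -4, 3).

z = -3w₁ + w₂ - 4w₃ + 3w₄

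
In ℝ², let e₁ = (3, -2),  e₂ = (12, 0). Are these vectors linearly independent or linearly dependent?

Row-reduce the matrix whose columns are e₁, e₂.
The reduction yields 2 nonzero rows, so the rank is 2.
Since rank = 2 (the number of vectors), the set is linearly independent.

linearly independent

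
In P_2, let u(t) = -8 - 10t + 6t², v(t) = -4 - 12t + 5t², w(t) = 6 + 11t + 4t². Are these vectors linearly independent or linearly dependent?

linearly independent

Write each element as a coordinate vector in ℝ³ using {1, t, t²}.
Form the 3×3 matrix with these as columns; its determinant is 532.
A nonzero determinant means the columns are linearly independent.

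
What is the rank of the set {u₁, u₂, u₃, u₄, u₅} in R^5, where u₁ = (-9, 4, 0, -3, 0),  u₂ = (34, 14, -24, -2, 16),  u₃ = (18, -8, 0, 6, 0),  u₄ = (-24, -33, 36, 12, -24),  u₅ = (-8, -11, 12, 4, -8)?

2

Apply Gaussian elimination to the matrix whose rows are u₁, u₂, u₃, u₄, u₅.
Reduction leaves 2 leading entries, giving rank 2.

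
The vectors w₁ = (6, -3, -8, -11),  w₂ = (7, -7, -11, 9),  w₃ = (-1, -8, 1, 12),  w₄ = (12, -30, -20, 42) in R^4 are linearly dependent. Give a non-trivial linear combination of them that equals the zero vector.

Row-reduce the matrix with w₁, w₂, w₃, w₄ as columns; the null space gives the coefficients.
A generator of the null space is (0, 2, 2, -1).

2w₂ + 2w₃ - w₄ = 0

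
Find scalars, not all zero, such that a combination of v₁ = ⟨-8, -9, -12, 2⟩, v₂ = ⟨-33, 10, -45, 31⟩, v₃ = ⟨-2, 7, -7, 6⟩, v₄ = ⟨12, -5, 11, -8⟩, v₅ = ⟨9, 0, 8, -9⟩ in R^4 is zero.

v₁ - v₂ + 2v₃ - v₄ - v₅ = 0

Set up α₁v₁ + … + α₅v₅ = 0 and solve the homogeneous system.
A generator of the null space is (1, -1, 2, -1, -1).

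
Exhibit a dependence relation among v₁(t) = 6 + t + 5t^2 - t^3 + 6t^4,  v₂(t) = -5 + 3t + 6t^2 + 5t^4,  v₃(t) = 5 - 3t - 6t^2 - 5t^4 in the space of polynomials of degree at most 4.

v₂ + v₃ = 0

Write each element as a vector in ℝ⁵ using {1, t, …, t^4}.
Write the vectors as columns of a matrix and find a nonzero vector in its null space.
One solution (up to scaling) is (0, 1, 1).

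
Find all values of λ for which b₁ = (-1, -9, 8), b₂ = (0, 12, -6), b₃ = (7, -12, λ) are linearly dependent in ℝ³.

The set is linearly dependent precisely when det[b₁; b₂; b₃] = 0.
Expanding, det = -12*λ - 222.
Setting this to zero gives λ = -37/2.

λ = -37/2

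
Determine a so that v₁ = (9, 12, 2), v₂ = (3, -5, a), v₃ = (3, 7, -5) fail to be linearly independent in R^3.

The set is linearly dependent precisely when det[v₁; v₂; v₃] = 0.
Expanding, det = 477 - 27*a.
Solving 477 - 27*a = 0 yields a = 53/3.

a = 53/3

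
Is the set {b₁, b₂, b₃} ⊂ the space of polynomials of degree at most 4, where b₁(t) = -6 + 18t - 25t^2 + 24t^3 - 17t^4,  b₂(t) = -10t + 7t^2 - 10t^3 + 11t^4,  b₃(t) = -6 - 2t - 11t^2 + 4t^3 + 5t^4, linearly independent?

Write each element as a coordinate vector in ℝ⁵ using {1, t, …, t^4}.
Place the vectors as rows of a 3×5 matrix and reduce to echelon form.
The reduction yields 2 nonzero rows, so the rank is 2.
Since rank 2 < 3, the set is linearly dependent.

linearly dependent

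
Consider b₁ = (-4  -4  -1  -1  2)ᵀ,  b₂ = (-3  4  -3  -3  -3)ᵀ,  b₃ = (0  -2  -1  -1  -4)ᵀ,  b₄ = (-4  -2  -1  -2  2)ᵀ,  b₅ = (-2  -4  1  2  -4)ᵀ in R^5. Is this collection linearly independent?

linearly independent

The matrix [b₁|b₂|b₃|b₄|b₅] has determinant 452.
A nonzero determinant means the columns are linearly independent.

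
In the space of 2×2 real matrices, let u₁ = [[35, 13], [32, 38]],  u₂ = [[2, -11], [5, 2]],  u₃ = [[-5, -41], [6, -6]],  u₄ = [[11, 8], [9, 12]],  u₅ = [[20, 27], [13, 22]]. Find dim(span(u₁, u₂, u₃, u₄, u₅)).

2

Use coordinates relative to {E₁₁, E₁₂, E₂₁, E₂₂}.
Apply Gaussian elimination to the matrix whose rows are u₁, u₂, u₃, u₄, u₅.
The echelon form has 2 nonzero rows, so the rank is 2.
(With 5 elements in a 4-dimensional space the rank is at most 4.)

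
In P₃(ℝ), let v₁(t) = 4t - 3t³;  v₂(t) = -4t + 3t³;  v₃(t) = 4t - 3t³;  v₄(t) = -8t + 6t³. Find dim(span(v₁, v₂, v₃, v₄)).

Pass to coordinate vectors with respect to the basis {1, t, …, t³}.
Form the matrix with v₁, v₂, v₃, v₄ as columns and reduce.
There is 1 pivot column, so rank = 1.

dim = 1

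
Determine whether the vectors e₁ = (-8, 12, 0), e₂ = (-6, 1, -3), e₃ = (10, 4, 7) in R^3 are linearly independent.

Row-reduce the matrix whose columns are e₁, e₂, e₃.
The reduction yields 3 nonzero rows, so the rank is 3.
Since rank = 3 (the number of vectors), the set is linearly independent.

linearly independent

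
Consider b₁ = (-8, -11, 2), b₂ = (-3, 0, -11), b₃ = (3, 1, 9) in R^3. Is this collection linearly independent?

Row-reduce the matrix whose columns are b₁, b₂, b₃.
The reduction yields 3 nonzero rows, so the rank is 3.
Since rank = 3 (the number of vectors), the set is linearly independent.

linearly independent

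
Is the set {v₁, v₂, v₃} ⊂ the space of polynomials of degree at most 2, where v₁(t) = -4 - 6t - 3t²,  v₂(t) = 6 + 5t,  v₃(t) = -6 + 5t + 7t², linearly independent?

linearly independent

Take coordinates with respect to the standard basis {1, t, t²}.
The matrix [v₁|v₂|v₃] has determinant -68.
A nonzero determinant means the columns are linearly independent.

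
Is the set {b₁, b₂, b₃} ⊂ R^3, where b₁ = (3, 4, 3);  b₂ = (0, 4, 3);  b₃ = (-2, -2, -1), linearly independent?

linearly independent

Place the vectors as rows of a 3×3 matrix and reduce to echelon form.
The reduction yields 3 nonzero rows, so the rank is 3.
Since rank = 3 (the number of vectors), the set is linearly independent.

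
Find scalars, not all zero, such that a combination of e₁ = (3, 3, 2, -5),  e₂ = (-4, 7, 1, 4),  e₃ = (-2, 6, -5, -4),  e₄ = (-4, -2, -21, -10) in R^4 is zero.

Row-reduce the matrix with e₁, e₂, e₃, e₄ as columns; the null space gives the coefficients.
The free variable yields coefficients (2, 2, -3, 1) (any nonzero multiple also works).

2e₁ + 2e₂ - 3e₃ + e₄ = 0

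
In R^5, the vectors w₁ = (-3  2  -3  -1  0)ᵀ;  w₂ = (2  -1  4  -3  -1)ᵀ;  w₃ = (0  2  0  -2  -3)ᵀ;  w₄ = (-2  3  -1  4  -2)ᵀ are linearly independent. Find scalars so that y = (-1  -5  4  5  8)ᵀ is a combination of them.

y = w₁ + 2w₂ - 4w₃ + w₄

Write y = α₁w₁ + … + α₄w₄ and equate components.
The system has the unique solution (α₁, …, α₄) = (1, 2, -4, 1).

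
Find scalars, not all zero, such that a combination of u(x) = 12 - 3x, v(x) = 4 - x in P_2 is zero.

u - 3v = 0

Take coordinates with respect to {1, x, x^2}.
Row-reduce the matrix with u, v as columns; the null space gives the coefficients.
The free variable yields coefficients (1, -3) (any nonzero multiple also works).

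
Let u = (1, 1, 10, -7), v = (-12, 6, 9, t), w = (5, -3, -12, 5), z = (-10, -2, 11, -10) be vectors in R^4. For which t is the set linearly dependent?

t = 18/7

Place the vectors as rows of a 4×4 matrix; dependence ⇔ determinant zero.
The determinant works out to 1008 - 392*t.
This vanishes exactly when t = 18/7.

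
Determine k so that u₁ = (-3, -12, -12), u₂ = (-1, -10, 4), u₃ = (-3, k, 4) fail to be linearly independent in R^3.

k = -24

Dependence holds iff the 3×3 matrix [u₁ u₂ u₃] is singular.
Cofactor expansion gives det = 24*k + 576.
Solving 24*k + 576 = 0 yields k = -24.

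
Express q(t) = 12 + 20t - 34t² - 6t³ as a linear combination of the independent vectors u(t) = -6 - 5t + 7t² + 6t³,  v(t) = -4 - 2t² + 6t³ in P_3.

q = -4u + 3v

Take coordinate vectors relative to {1, t, …, t³}.
Solve the system with u, v as columns and q as the right-hand side.
Back-substitution yields (α₁, α₂) = (-4, 3).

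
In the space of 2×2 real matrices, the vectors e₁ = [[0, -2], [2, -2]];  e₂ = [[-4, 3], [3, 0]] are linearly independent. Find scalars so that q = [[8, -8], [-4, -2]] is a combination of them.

Work in coordinates with respect to the standard basis {E₁₁, E₁₂, E₂₁, E₂₂}.
Set up the augmented matrix [e₁ | e₂ | q] and row-reduce.
Back-substitution yields (a₁, a₂) = (1, -2).

q = e₁ - 2e₂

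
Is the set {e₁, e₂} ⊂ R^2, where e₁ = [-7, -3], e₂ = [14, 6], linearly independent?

Row-reduce the matrix whose columns are e₁, e₂.
The reduction yields 1 nonzero row, so the rank is 1.
Since rank 1 < 2, the set is linearly dependent.

linearly dependent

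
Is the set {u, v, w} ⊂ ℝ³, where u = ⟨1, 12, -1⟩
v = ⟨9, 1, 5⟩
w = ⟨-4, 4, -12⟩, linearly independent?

Row-reduce the matrix whose columns are u, v, w.
The reduction yields 3 nonzero rows, so the rank is 3.
Since rank = 3 (the number of vectors), the set is linearly independent.

linearly independent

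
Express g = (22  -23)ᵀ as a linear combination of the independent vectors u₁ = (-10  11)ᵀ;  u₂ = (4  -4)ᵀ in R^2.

g = -u₁ + 3u₂

Solve the system with u₁, u₂ as columns and g as the right-hand side.
The system has the unique solution (a₁, a₂) = (-1, 3).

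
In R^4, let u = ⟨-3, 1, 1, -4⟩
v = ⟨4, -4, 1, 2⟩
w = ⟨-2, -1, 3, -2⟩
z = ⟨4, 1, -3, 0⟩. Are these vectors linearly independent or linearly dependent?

Place the vectors as rows of a 4×4 matrix and reduce to echelon form.
The reduction yields 4 nonzero rows, so the rank is 4.
Since rank = 4 (the number of vectors), the set is linearly independent.

linearly independent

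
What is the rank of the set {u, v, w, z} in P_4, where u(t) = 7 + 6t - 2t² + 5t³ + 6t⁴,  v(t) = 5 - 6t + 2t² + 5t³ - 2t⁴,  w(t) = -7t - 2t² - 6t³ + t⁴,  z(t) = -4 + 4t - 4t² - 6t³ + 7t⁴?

4

Represent each element by its coordinate vector in ℝ⁵.
Row-reduce the 4×5 matrix with these as rows.
There are 4 pivot columns, so rank = 4.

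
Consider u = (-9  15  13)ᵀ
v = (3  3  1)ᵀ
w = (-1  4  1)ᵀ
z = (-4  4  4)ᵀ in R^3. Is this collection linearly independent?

There are 4 vectors in a 3-dimensional space, so they cannot be linearly independent.

linearly dependent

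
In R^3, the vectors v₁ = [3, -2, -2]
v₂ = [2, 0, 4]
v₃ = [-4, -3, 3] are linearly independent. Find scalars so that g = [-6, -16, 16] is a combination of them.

g = 2v₁ + 2v₂ + 4v₃

Write g = α₁v₁ + … + α₃v₃ and equate components.
Row-reducing the augmented matrix gives the unique coefficients (α₁, α₂, α₃) = (2, 2, 4).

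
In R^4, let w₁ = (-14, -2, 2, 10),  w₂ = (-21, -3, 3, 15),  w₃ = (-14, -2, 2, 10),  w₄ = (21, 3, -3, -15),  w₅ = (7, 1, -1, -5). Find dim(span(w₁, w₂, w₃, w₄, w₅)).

dim = 1

Row-reduce the 5×4 matrix with these as rows.
Exactly 1 pivot survives; hence the rank is 1.
(With 5 elements in a 4-dimensional space the rank is at most 4.)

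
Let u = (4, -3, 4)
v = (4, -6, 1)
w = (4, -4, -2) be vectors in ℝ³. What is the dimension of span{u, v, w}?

dim = 3

Put the 3×3 matrix [u|v|w] into echelon form.
The echelon form has 3 nonzero rows, so the rank is 3.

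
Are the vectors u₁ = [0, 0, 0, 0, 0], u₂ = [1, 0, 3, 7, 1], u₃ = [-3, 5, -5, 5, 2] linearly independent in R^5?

linearly dependent

One of the vectors is the zero vector, so the set is linearly dependent.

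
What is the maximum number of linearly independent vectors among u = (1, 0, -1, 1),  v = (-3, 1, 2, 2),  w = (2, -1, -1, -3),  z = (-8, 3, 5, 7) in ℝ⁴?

Row-reduce the 4×4 matrix with these as rows.
The echelon form has 2 nonzero rows, so the rank is 2.

2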